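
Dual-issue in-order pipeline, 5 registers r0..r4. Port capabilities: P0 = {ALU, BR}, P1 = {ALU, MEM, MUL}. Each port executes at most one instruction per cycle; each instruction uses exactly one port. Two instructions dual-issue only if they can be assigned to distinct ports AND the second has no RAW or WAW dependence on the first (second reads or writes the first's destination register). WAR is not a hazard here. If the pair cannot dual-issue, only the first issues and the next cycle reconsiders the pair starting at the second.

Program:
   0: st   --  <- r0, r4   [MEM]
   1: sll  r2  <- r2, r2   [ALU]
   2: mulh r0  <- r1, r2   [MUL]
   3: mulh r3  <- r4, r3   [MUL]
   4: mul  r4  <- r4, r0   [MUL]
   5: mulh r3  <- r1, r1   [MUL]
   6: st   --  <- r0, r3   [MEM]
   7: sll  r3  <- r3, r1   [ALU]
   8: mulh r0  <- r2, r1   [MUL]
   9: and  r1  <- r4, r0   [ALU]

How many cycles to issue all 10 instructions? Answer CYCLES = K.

CYCLES = 8

#0 head=0: st sll i0,i1 dual
#1 head=2: mulh i2 no-port MUL/MUL
#2 head=3: mulh i3 no-port MUL/MUL
#3 head=4: mul i4 no-port MUL/MUL
#4 head=5: mulh i5 no-port MUL/MEM
#5 head=6: st sll i6,i7 dual
#6 head=8: mulh i8 RAW r0
#7 head=9: and i9 tail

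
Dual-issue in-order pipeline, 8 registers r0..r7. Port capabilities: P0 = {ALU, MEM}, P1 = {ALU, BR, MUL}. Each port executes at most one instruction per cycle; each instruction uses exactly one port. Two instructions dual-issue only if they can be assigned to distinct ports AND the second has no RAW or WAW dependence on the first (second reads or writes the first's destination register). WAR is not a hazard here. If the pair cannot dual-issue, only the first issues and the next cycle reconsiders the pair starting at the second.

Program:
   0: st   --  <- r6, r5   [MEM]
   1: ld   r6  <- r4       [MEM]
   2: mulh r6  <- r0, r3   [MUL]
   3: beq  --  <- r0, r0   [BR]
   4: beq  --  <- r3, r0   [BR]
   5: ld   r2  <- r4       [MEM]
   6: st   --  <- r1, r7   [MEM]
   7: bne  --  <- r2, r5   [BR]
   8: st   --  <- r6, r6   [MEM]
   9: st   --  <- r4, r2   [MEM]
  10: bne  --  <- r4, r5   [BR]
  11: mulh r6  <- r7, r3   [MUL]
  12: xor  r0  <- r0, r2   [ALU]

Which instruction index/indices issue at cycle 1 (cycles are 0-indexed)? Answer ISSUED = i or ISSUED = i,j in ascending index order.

ISSUED = 1

[0] i0  st  -- no-port MEM/MEM
[1] i1  ld  -- WAW r6
[2] i2  mulh  -- no-port MUL/BR
[3] i3  beq  -- no-port BR/BR
[4] i4+i5  beq+ld  -- 2-wide
[5] i6+i7  st+bne  -- 2-wide
[6] i8  st  -- no-port MEM/MEM
[7] i9+i10  st+bne  -- 2-wide
[8] i11+i12  mulh+xor  -- 2-wide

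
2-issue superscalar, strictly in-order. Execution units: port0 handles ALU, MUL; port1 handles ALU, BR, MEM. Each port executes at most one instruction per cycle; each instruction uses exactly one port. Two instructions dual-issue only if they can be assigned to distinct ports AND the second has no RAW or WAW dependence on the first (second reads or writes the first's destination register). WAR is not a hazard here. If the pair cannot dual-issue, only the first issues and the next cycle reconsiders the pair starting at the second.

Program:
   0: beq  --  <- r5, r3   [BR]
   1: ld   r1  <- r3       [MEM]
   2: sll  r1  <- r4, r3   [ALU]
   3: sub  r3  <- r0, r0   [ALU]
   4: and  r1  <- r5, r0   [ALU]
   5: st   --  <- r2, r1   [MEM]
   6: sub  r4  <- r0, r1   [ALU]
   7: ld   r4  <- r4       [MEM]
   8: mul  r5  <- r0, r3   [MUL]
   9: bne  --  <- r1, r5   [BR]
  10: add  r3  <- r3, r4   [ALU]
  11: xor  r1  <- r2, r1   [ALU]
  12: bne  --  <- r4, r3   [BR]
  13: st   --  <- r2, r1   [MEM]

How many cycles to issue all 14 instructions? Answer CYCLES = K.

CYCLES = 9

c0: i0 beq  no-port BR/MEM
c1: i1 ld  WAW r1
c2: i2+i3 sll/sub  2-wide
c3: i4 and  RAW r1
c4: i5+i6 st/sub  2-wide
c5: i7+i8 ld/mul  2-wide
c6: i9+i10 bne/add  2-wide
c7: i11+i12 xor/bne  2-wide
c8: i13 st  tail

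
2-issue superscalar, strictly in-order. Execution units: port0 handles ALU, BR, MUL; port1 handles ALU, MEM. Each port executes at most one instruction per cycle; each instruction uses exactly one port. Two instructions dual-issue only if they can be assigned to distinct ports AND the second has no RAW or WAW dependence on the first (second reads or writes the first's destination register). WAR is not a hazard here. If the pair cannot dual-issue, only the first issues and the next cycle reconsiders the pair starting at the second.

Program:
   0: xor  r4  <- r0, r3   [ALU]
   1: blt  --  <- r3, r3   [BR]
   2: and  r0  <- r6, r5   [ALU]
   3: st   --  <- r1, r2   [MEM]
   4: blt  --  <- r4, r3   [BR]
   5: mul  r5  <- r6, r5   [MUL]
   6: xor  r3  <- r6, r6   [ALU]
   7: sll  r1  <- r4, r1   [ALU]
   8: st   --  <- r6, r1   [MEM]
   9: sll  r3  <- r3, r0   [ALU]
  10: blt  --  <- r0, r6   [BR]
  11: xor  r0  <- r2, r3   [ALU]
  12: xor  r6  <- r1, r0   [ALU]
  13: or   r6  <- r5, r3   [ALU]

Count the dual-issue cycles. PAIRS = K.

PAIRS = 5

t=0 i0/i1:xor+blt ; 2-wide
t=1 i2/i3:and+st ; 2-wide
t=2 i4:blt ; no-port BR/MUL
t=3 i5/i6:mul+xor ; 2-wide
t=4 i7:sll ; RAW r1
t=5 i8/i9:st+sll ; 2-wide
t=6 i10/i11:blt+xor ; 2-wide
t=7 i12:xor ; WAW r6
t=8 i13:or ; tail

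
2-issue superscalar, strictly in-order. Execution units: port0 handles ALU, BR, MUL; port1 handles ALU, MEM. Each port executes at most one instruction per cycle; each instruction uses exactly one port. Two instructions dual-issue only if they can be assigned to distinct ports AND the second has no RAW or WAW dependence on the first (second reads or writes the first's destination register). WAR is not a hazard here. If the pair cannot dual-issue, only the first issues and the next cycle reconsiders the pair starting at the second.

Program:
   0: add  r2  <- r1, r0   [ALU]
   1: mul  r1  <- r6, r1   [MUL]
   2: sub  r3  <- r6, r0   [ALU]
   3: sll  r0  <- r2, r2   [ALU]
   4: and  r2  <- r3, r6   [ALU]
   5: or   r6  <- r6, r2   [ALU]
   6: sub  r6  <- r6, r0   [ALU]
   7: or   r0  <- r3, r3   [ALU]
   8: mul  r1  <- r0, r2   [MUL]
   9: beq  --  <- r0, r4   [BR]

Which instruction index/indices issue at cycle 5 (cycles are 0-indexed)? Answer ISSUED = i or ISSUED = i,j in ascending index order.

ISSUED = 8

c0: i0,i1 add/mul  2-wide
c1: i2,i3 sub/sll  2-wide
c2: i4 and  RAW r2
c3: i5 or  RAW+WAW r6
c4: i6,i7 sub/or  2-wide
c5: i8 mul  no-port MUL/BR
c6: i9 beq  tail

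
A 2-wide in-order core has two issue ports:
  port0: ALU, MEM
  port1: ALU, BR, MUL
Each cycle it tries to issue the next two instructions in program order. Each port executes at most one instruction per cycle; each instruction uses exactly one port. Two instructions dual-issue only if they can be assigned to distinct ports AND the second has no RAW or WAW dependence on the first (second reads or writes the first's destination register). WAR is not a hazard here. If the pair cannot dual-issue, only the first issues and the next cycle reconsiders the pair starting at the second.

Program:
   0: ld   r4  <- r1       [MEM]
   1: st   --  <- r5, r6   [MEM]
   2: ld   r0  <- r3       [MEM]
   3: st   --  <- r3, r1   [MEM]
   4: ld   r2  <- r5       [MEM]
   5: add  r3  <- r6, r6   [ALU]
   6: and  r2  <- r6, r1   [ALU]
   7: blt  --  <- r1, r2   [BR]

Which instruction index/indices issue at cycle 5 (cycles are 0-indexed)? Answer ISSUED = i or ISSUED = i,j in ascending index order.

t=0 i0:ld.MEM ; no-port MEM/MEM
t=1 i1:st.MEM ; no-port MEM/MEM
t=2 i2:ld.MEM ; no-port MEM/MEM
t=3 i3:st.MEM ; no-port MEM/MEM
t=4 i4&i5:ld.MEM+add.ALU ; dual
t=5 i6:and.ALU ; RAW r2
t=6 i7:blt.BR ; tail

ISSUED = 6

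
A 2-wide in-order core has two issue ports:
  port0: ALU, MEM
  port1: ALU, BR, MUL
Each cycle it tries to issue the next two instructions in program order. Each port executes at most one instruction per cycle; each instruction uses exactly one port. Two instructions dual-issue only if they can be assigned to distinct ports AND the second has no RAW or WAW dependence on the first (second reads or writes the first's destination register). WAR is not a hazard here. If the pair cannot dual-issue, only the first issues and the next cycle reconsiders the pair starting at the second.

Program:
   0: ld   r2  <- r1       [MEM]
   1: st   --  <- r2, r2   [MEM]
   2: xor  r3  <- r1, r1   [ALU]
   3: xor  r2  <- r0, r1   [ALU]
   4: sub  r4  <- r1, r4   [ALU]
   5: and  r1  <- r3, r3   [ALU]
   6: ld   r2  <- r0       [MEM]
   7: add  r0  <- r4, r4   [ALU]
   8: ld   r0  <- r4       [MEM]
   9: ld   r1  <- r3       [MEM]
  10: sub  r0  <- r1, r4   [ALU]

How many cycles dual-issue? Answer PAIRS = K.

PAIRS = 3

  cy0 -> i0 (ld) no-port MEM/MEM
  cy1 -> i1,i2 (st+xor) dual
  cy2 -> i3,i4 (xor+sub) dual
  cy3 -> i5,i6 (and+ld) dual
  cy4 -> i7 (add) WAW r0
  cy5 -> i8 (ld) no-port MEM/MEM
  cy6 -> i9 (ld) RAW r1
  cy7 -> i10 (sub) tail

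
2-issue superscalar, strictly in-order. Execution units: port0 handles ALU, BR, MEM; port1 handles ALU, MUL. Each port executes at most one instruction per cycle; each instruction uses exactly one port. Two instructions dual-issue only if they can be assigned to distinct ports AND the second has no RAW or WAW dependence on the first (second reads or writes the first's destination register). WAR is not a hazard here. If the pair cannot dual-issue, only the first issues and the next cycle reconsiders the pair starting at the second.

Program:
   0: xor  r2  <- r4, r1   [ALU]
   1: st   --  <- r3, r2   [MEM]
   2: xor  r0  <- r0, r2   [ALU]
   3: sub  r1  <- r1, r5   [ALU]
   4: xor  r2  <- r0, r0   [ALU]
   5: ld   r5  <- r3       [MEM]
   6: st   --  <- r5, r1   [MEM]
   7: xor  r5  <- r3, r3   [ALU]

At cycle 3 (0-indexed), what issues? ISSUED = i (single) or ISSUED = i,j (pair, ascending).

ISSUED = 5

  cy0 -> i0 (xor.ALU) RAW r2
  cy1 -> i1,i2 (st.MEM xor.ALU) 2-wide
  cy2 -> i3,i4 (sub.ALU xor.ALU) 2-wide
  cy3 -> i5 (ld.MEM) no-port MEM/MEM
  cy4 -> i6,i7 (st.MEM xor.ALU) 2-wide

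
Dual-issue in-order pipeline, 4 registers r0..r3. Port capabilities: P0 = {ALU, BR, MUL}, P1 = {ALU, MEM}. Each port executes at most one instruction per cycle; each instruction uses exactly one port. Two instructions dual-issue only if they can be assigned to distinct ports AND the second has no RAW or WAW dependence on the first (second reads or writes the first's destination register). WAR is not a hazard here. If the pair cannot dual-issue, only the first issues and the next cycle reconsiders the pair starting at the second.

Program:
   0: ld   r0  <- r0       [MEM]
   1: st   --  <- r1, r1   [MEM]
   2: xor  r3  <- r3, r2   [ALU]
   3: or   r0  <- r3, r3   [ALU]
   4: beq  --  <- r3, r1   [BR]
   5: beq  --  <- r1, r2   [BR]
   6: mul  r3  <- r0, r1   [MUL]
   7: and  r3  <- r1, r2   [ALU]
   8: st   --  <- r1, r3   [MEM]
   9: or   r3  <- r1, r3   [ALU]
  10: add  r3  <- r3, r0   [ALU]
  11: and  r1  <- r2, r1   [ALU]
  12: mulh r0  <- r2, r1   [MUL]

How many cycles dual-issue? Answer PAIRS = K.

t=0 i0:ld ; no-port MEM/MEM
t=1 i1,i2:st xor ; 2-wide
t=2 i3,i4:or beq ; 2-wide
t=3 i5:beq ; no-port BR/MUL
t=4 i6:mul ; WAW r3
t=5 i7:and ; RAW r3
t=6 i8,i9:st or ; 2-wide
t=7 i10,i11:add and ; 2-wide
t=8 i12:mulh ; tail

PAIRS = 4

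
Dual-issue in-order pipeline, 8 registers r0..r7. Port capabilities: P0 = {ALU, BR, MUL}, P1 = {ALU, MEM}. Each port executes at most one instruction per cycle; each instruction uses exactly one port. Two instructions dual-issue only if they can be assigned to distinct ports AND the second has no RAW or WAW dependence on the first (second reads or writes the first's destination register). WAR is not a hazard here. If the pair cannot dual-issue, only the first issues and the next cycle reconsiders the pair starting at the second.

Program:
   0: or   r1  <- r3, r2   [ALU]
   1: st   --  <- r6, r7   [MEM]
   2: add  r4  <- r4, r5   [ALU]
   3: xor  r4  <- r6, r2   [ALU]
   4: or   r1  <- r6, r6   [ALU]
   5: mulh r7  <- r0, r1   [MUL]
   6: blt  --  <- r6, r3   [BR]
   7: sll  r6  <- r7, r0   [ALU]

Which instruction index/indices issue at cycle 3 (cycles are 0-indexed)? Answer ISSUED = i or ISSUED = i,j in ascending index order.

#0 head=0: or;st i0+i1 pair
#1 head=2: add i2 WAW r4
#2 head=3: xor;or i3+i4 pair
#3 head=5: mulh i5 no-port MUL/BR
#4 head=6: blt;sll i6+i7 pair

ISSUED = 5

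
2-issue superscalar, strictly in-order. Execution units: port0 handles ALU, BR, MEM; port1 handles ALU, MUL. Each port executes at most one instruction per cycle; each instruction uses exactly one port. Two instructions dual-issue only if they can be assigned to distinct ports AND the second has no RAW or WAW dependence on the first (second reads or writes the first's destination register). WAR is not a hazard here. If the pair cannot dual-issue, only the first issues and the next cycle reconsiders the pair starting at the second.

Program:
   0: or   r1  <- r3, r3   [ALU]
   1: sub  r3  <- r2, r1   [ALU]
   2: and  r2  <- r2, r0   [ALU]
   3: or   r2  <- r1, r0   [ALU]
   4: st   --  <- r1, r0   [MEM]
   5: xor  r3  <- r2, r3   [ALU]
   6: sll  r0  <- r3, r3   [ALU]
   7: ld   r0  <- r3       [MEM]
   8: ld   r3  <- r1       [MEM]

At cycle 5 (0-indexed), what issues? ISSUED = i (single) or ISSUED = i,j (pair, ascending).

ISSUED = 7

[0] i0  or  -- RAW r1
[1] i1+i2  sub;and  -- pair
[2] i3+i4  or;st  -- pair
[3] i5  xor  -- RAW r3
[4] i6  sll  -- WAW r0
[5] i7  ld  -- no-port MEM/MEM
[6] i8  ld  -- tail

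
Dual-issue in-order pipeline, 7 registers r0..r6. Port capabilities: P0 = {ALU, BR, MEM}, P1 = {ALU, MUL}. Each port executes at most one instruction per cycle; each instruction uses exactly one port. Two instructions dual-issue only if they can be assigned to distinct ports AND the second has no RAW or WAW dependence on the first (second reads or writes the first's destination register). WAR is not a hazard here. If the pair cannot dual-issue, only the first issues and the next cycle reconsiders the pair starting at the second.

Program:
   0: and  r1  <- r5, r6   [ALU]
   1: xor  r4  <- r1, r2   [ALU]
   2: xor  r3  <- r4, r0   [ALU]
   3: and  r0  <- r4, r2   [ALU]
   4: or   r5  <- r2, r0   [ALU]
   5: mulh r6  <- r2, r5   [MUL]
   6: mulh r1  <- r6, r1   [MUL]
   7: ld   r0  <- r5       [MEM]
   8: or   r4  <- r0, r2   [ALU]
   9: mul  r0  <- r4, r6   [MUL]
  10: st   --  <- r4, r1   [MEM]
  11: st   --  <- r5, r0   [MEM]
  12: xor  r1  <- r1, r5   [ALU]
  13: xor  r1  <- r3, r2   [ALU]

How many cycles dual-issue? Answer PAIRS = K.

#0 head=0: and.ALU i0 RAW r1
#1 head=1: xor.ALU i1 RAW r4
#2 head=2: xor.ALU and.ALU i2+i3 pair
#3 head=4: or.ALU i4 RAW r5
#4 head=5: mulh.MUL i5 no-port MUL/MUL
#5 head=6: mulh.MUL ld.MEM i6+i7 pair
#6 head=8: or.ALU i8 RAW r4
#7 head=9: mul.MUL st.MEM i9+i10 pair
#8 head=11: st.MEM xor.ALU i11+i12 pair
#9 head=13: xor.ALU i13 tail

PAIRS = 4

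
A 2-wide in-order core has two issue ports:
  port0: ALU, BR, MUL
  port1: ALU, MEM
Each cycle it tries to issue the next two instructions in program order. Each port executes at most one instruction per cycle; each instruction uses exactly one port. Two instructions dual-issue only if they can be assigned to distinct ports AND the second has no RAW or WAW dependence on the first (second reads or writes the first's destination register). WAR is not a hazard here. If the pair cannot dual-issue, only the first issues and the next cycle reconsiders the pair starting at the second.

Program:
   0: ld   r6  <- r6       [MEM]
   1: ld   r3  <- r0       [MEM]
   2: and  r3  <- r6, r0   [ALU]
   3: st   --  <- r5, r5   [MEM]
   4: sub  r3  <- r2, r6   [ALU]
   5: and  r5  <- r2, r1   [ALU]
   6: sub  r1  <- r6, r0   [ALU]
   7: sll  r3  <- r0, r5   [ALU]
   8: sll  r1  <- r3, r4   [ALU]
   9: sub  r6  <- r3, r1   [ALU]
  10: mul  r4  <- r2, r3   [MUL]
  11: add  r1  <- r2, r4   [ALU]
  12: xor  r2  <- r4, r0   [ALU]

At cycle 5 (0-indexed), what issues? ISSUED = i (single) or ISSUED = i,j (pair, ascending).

ISSUED = 8

0. ld @i0  | no-port MEM/MEM
1. ld @i1  | WAW r3
2. and;st @i2,i3  | dual
3. sub;and @i4,i5  | dual
4. sub;sll @i6,i7  | dual
5. sll @i8  | RAW r1
6. sub;mul @i9,i10  | dual
7. add;xor @i11,i12  | dual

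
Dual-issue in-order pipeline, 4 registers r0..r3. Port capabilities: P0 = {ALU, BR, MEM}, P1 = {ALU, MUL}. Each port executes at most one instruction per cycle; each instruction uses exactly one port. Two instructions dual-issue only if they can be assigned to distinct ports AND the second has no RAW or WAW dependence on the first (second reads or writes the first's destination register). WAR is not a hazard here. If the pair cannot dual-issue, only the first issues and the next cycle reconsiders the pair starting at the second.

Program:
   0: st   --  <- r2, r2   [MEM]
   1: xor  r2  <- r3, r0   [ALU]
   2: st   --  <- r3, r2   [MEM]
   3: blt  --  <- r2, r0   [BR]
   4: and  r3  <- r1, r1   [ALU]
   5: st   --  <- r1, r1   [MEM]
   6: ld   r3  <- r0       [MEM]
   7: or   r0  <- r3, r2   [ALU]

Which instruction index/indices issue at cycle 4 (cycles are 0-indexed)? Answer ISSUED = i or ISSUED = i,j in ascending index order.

ISSUED = 6

c0: i0&i1 st xor  2-wide
c1: i2 st  no-port MEM/BR
c2: i3&i4 blt and  2-wide
c3: i5 st  no-port MEM/MEM
c4: i6 ld  RAW r3
c5: i7 or  tail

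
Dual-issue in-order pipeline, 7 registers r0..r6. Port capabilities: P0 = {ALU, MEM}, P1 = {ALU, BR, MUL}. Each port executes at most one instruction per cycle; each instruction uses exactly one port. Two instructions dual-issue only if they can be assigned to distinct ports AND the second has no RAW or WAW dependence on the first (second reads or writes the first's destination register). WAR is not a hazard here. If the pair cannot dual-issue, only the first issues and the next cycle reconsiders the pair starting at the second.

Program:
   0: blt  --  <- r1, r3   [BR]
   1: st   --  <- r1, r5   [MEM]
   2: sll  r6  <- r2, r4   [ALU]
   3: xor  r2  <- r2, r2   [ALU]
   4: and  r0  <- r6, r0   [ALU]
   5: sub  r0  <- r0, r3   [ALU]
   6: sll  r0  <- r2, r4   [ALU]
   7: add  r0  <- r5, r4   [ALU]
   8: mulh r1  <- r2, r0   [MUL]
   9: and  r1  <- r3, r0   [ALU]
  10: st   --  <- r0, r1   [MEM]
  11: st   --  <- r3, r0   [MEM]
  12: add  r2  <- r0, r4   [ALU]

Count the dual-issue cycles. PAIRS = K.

c0: i0,i1 blt+st  2-wide
c1: i2,i3 sll+xor  2-wide
c2: i4 and  RAW+WAW r0
c3: i5 sub  WAW r0
c4: i6 sll  WAW r0
c5: i7 add  RAW r0
c6: i8 mulh  WAW r1
c7: i9 and  RAW r1
c8: i10 st  no-port MEM/MEM
c9: i11,i12 st+add  2-wide

PAIRS = 3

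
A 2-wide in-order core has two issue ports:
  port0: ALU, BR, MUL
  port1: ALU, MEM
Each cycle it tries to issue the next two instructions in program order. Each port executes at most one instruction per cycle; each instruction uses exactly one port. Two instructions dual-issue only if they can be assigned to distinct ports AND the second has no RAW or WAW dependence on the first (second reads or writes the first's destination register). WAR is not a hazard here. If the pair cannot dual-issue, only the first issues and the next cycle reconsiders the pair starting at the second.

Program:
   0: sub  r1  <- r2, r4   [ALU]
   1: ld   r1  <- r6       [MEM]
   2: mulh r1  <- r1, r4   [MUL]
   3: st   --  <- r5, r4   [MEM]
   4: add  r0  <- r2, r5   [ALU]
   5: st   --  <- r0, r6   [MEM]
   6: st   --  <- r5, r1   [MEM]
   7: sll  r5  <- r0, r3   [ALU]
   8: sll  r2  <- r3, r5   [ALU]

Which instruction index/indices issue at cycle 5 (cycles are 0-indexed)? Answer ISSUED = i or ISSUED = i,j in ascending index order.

#0 head=0: sub i0 WAW r1
#1 head=1: ld i1 RAW+WAW r1
#2 head=2: mulh+st i2+i3 pair
#3 head=4: add i4 RAW r0
#4 head=5: st i5 no-port MEM/MEM
#5 head=6: st+sll i6+i7 pair
#6 head=8: sll i8 tail

ISSUED = 6,7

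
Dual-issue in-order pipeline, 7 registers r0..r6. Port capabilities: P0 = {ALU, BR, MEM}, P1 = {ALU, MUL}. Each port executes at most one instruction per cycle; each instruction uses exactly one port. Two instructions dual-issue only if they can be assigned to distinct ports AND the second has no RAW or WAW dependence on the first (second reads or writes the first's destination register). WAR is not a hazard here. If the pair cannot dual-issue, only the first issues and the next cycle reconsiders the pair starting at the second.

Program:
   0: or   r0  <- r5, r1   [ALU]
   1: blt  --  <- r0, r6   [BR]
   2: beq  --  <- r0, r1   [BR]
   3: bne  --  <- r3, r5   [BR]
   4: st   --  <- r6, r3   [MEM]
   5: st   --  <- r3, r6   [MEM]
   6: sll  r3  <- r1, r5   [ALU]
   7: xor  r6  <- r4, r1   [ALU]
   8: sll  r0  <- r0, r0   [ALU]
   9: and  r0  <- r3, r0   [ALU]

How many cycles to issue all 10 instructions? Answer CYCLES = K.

CYCLES = 8

#0 head=0: or.ALU i0 RAW r0
#1 head=1: blt.BR i1 no-port BR/BR
#2 head=2: beq.BR i2 no-port BR/BR
#3 head=3: bne.BR i3 no-port BR/MEM
#4 head=4: st.MEM i4 no-port MEM/MEM
#5 head=5: st.MEM sll.ALU i5,i6 2-wide
#6 head=7: xor.ALU sll.ALU i7,i8 2-wide
#7 head=9: and.ALU i9 tail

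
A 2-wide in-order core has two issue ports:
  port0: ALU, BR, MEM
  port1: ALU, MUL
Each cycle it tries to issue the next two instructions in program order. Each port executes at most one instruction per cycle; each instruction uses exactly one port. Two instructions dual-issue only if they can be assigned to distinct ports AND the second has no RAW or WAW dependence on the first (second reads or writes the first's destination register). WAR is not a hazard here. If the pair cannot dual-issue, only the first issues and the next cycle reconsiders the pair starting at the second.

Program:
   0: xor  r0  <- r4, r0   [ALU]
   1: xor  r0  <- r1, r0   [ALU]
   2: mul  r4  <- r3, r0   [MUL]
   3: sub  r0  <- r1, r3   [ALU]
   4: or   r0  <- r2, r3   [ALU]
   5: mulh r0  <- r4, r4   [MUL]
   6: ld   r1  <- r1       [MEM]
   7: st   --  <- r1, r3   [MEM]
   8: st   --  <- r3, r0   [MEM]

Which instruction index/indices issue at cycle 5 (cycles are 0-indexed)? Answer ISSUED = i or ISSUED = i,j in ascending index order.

0. xor.ALU @i0  | RAW+WAW r0
1. xor.ALU @i1  | RAW r0
2. mul.MUL/sub.ALU @i2,i3  | dual
3. or.ALU @i4  | WAW r0
4. mulh.MUL/ld.MEM @i5,i6  | dual
5. st.MEM @i7  | no-port MEM/MEM
6. st.MEM @i8  | tail

ISSUED = 7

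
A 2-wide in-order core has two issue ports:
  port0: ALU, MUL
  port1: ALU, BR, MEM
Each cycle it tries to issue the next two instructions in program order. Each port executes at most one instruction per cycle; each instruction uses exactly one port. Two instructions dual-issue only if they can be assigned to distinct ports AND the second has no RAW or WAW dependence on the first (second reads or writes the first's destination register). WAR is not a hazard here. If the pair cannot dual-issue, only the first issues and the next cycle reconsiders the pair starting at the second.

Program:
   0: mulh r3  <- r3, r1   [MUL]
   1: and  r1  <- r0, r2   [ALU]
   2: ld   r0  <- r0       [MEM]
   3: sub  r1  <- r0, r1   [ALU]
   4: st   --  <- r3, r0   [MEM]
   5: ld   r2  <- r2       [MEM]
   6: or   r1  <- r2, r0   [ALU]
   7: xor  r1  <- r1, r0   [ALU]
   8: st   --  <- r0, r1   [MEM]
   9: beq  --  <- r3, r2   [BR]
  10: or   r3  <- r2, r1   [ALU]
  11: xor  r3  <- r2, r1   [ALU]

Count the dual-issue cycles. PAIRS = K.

#0 head=0: mulh.MUL+and.ALU i0,i1 dual
#1 head=2: ld.MEM i2 RAW r0
#2 head=3: sub.ALU+st.MEM i3,i4 dual
#3 head=5: ld.MEM i5 RAW r2
#4 head=6: or.ALU i6 RAW+WAW r1
#5 head=7: xor.ALU i7 RAW r1
#6 head=8: st.MEM i8 no-port MEM/BR
#7 head=9: beq.BR+or.ALU i9,i10 dual
#8 head=11: xor.ALU i11 tail

PAIRS = 3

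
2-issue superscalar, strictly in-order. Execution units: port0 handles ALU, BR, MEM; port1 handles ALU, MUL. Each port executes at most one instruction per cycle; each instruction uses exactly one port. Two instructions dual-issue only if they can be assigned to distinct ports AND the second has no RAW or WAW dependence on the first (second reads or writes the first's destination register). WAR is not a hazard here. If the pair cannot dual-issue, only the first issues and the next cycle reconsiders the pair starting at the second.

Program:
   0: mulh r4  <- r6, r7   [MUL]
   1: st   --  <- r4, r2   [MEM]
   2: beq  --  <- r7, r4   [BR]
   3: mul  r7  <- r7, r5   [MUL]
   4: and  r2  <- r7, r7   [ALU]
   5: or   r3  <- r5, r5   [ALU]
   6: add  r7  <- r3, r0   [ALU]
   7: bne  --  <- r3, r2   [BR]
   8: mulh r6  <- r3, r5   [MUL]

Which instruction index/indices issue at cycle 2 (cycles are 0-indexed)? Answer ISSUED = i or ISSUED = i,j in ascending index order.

ISSUED = 2,3

  cy0 -> i0 (mulh.MUL) RAW r4
  cy1 -> i1 (st.MEM) no-port MEM/BR
  cy2 -> i2/i3 (beq.BR/mul.MUL) dual
  cy3 -> i4/i5 (and.ALU/or.ALU) dual
  cy4 -> i6/i7 (add.ALU/bne.BR) dual
  cy5 -> i8 (mulh.MUL) tail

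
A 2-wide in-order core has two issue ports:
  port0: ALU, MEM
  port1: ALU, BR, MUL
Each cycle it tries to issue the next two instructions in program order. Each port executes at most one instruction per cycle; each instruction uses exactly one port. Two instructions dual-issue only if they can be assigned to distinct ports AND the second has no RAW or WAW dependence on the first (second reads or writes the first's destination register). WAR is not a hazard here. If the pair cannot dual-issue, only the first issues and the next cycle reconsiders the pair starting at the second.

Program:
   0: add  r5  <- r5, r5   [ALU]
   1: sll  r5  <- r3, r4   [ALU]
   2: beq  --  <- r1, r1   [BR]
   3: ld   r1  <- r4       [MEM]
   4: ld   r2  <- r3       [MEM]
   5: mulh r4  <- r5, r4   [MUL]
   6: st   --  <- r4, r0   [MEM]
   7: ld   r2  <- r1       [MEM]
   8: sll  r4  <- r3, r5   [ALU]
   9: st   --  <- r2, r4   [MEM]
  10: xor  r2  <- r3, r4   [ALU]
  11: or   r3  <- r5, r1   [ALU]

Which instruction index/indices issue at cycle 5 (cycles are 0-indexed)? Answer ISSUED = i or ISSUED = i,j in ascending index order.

ISSUED = 7,8

[0] i0  add  -- WAW r5
[1] i1+i2  sll+beq  -- 2-wide
[2] i3  ld  -- no-port MEM/MEM
[3] i4+i5  ld+mulh  -- 2-wide
[4] i6  st  -- no-port MEM/MEM
[5] i7+i8  ld+sll  -- 2-wide
[6] i9+i10  st+xor  -- 2-wide
[7] i11  or  -- tail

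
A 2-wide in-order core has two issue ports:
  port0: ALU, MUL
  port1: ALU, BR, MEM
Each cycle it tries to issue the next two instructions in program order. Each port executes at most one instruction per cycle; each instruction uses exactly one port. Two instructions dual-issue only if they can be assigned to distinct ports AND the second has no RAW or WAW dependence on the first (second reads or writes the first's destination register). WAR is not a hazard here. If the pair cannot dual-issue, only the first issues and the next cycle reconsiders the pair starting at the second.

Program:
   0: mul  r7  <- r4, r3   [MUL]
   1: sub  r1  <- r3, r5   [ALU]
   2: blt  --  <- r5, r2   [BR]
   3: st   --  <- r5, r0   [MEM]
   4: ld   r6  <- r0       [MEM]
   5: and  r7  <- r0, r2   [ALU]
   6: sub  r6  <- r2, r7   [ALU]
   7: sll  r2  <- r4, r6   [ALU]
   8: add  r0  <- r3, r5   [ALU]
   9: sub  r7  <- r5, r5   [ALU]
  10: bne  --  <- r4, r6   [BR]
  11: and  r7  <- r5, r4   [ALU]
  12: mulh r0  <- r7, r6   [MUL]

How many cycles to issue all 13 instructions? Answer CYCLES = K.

CYCLES = 9

#0 head=0: mul.MUL sub.ALU i0+i1 pair
#1 head=2: blt.BR i2 no-port BR/MEM
#2 head=3: st.MEM i3 no-port MEM/MEM
#3 head=4: ld.MEM and.ALU i4+i5 pair
#4 head=6: sub.ALU i6 RAW r6
#5 head=7: sll.ALU add.ALU i7+i8 pair
#6 head=9: sub.ALU bne.BR i9+i10 pair
#7 head=11: and.ALU i11 RAW r7
#8 head=12: mulh.MUL i12 tail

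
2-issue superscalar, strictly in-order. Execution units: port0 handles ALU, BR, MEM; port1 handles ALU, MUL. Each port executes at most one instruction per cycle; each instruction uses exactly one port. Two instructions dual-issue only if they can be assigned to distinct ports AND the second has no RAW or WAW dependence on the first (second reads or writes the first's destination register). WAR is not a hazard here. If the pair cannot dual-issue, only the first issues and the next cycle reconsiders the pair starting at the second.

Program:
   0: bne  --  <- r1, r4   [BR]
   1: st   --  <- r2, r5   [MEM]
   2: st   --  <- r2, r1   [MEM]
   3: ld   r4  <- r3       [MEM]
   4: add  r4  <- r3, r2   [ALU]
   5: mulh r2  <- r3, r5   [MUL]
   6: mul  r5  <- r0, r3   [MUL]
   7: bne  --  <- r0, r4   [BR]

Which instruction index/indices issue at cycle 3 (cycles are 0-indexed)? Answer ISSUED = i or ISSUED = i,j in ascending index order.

  cy0 -> i0 (bne) no-port BR/MEM
  cy1 -> i1 (st) no-port MEM/MEM
  cy2 -> i2 (st) no-port MEM/MEM
  cy3 -> i3 (ld) WAW r4
  cy4 -> i4,i5 (add;mulh) 2-wide
  cy5 -> i6,i7 (mul;bne) 2-wide

ISSUED = 3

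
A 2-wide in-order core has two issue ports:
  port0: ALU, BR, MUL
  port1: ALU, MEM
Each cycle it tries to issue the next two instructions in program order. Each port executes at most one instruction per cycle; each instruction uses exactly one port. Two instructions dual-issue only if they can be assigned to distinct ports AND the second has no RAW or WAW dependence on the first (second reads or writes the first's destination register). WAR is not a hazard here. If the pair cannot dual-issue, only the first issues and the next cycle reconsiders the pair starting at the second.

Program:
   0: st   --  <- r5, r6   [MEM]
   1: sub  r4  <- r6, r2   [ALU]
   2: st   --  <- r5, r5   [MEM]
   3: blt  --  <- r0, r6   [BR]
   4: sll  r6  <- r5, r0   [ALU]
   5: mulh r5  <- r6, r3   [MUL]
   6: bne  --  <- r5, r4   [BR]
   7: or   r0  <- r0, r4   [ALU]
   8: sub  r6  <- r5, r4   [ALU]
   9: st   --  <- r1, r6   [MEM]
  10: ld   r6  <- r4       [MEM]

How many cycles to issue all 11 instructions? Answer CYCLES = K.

CYCLES = 8

  cy0 -> i0/i1 (st;sub) dual
  cy1 -> i2/i3 (st;blt) dual
  cy2 -> i4 (sll) RAW r6
  cy3 -> i5 (mulh) no-port MUL/BR
  cy4 -> i6/i7 (bne;or) dual
  cy5 -> i8 (sub) RAW r6
  cy6 -> i9 (st) no-port MEM/MEM
  cy7 -> i10 (ld) tail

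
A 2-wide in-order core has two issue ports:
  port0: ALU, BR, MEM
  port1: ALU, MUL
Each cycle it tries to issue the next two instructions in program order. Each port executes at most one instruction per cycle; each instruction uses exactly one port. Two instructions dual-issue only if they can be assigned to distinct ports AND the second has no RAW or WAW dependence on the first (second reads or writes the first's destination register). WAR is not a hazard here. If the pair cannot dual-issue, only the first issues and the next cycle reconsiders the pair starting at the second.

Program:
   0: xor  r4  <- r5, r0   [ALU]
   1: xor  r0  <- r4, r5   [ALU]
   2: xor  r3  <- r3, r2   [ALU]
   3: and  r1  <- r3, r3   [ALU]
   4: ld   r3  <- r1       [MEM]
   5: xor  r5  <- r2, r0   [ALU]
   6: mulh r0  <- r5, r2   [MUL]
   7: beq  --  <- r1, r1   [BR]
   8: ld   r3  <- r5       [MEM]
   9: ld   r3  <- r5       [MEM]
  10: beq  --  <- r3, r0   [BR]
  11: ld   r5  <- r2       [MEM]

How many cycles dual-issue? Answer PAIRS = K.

0. xor @i0  | RAW r4
1. xor xor @i1,i2  | dual
2. and @i3  | RAW r1
3. ld xor @i4,i5  | dual
4. mulh beq @i6,i7  | dual
5. ld @i8  | no-port MEM/MEM
6. ld @i9  | no-port MEM/BR
7. beq @i10  | no-port BR/MEM
8. ld @i11  | tail

PAIRS = 3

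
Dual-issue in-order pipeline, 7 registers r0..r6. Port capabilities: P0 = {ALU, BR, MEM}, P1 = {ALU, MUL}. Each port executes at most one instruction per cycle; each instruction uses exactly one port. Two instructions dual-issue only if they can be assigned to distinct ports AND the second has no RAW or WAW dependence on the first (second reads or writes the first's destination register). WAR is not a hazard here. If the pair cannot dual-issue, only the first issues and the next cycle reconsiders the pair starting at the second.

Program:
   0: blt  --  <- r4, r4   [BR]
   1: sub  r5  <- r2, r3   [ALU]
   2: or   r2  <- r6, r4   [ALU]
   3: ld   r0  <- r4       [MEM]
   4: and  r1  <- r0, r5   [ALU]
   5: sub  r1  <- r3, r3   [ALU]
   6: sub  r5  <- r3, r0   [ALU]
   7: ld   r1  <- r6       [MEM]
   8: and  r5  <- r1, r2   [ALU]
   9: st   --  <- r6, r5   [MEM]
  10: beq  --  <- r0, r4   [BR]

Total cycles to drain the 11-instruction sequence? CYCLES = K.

CYCLES = 8

t=0 i0/i1:blt+sub ; dual
t=1 i2/i3:or+ld ; dual
t=2 i4:and ; WAW r1
t=3 i5/i6:sub+sub ; dual
t=4 i7:ld ; RAW r1
t=5 i8:and ; RAW r5
t=6 i9:st ; no-port MEM/BR
t=7 i10:beq ; tail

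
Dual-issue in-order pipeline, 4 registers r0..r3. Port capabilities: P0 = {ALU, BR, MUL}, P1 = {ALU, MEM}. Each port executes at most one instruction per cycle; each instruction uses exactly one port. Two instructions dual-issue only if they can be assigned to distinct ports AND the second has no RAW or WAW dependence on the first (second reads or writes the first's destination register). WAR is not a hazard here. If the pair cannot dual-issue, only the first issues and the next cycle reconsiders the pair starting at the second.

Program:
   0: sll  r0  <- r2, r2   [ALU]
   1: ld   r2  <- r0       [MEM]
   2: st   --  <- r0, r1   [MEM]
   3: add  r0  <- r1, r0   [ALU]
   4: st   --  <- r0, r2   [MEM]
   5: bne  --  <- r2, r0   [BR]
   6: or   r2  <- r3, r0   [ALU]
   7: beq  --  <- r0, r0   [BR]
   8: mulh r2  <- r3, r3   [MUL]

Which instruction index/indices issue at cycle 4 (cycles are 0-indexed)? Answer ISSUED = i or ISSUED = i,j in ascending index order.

ISSUED = 6,7

#0 head=0: sll.ALU i0 RAW r0
#1 head=1: ld.MEM i1 no-port MEM/MEM
#2 head=2: st.MEM/add.ALU i2/i3 dual
#3 head=4: st.MEM/bne.BR i4/i5 dual
#4 head=6: or.ALU/beq.BR i6/i7 dual
#5 head=8: mulh.MUL i8 tail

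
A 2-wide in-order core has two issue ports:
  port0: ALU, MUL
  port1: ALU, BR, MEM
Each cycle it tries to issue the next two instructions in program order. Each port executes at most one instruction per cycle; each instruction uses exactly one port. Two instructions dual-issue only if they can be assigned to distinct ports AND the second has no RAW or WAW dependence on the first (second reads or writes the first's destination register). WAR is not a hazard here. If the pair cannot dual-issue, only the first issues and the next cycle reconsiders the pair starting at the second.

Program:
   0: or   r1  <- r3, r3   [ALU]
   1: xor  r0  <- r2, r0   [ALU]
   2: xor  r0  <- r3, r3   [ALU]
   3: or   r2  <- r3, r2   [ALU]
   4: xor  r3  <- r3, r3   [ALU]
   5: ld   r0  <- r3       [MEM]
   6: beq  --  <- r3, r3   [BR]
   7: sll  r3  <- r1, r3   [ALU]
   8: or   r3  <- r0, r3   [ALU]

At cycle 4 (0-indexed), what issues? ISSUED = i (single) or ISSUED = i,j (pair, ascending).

  cy0 -> i0/i1 (or.ALU;xor.ALU) dual
  cy1 -> i2/i3 (xor.ALU;or.ALU) dual
  cy2 -> i4 (xor.ALU) RAW r3
  cy3 -> i5 (ld.MEM) no-port MEM/BR
  cy4 -> i6/i7 (beq.BR;sll.ALU) dual
  cy5 -> i8 (or.ALU) tail

ISSUED = 6,7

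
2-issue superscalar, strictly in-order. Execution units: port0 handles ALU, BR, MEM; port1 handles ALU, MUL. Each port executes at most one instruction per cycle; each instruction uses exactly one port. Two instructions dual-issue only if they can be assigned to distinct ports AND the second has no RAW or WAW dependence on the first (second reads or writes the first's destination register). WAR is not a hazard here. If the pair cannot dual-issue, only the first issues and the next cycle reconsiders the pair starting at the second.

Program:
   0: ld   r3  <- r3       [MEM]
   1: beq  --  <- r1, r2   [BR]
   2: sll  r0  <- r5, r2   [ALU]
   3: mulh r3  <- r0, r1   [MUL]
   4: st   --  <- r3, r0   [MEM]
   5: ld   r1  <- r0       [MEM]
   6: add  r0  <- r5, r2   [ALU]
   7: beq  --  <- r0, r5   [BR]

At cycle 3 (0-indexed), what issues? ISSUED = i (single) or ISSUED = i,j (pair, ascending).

t=0 i0:ld ; no-port MEM/BR
t=1 i1/i2:beq/sll ; dual
t=2 i3:mulh ; RAW r3
t=3 i4:st ; no-port MEM/MEM
t=4 i5/i6:ld/add ; dual
t=5 i7:beq ; tail

ISSUED = 4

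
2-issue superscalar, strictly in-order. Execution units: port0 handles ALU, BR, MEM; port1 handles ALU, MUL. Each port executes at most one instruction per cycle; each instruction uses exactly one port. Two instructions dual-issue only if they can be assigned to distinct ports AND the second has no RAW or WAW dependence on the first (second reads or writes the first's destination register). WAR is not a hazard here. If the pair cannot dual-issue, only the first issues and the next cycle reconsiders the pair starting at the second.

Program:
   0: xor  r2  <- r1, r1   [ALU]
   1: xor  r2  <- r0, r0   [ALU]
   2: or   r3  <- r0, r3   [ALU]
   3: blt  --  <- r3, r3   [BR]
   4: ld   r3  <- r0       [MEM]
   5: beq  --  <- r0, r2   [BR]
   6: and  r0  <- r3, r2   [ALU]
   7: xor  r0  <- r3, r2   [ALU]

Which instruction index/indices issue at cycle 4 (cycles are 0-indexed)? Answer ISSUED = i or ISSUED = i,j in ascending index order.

t=0 i0:xor ; WAW r2
t=1 i1&i2:xor;or ; 2-wide
t=2 i3:blt ; no-port BR/MEM
t=3 i4:ld ; no-port MEM/BR
t=4 i5&i6:beq;and ; 2-wide
t=5 i7:xor ; tail

ISSUED = 5,6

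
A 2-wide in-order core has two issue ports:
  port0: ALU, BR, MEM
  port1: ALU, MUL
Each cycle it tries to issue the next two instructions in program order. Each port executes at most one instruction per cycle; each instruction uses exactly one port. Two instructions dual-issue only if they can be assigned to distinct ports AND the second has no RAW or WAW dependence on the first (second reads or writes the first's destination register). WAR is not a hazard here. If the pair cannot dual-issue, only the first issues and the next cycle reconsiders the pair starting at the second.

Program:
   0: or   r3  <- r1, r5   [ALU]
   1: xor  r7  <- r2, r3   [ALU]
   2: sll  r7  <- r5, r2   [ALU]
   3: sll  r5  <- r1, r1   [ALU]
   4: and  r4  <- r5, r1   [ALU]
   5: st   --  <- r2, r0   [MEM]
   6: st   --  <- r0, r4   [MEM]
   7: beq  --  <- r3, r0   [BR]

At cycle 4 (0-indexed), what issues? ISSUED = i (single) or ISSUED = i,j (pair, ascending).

c0: i0 or.ALU  RAW r3
c1: i1 xor.ALU  WAW r7
c2: i2+i3 sll.ALU;sll.ALU  2-wide
c3: i4+i5 and.ALU;st.MEM  2-wide
c4: i6 st.MEM  no-port MEM/BR
c5: i7 beq.BR  tail

ISSUED = 6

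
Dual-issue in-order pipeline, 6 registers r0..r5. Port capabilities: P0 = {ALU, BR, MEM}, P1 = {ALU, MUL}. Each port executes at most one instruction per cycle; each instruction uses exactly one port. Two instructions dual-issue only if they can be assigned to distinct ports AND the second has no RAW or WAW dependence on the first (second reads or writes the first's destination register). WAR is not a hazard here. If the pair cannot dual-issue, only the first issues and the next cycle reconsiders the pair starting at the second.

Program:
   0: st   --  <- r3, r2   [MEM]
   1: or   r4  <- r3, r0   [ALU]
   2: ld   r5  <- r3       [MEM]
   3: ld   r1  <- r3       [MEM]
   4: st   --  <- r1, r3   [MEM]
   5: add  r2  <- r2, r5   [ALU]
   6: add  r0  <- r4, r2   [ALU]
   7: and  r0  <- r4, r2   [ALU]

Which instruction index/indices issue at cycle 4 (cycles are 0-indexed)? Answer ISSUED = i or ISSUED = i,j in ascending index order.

0. st or @i0/i1  | 2-wide
1. ld @i2  | no-port MEM/MEM
2. ld @i3  | no-port MEM/MEM
3. st add @i4/i5  | 2-wide
4. add @i6  | WAW r0
5. and @i7  | tail

ISSUED = 6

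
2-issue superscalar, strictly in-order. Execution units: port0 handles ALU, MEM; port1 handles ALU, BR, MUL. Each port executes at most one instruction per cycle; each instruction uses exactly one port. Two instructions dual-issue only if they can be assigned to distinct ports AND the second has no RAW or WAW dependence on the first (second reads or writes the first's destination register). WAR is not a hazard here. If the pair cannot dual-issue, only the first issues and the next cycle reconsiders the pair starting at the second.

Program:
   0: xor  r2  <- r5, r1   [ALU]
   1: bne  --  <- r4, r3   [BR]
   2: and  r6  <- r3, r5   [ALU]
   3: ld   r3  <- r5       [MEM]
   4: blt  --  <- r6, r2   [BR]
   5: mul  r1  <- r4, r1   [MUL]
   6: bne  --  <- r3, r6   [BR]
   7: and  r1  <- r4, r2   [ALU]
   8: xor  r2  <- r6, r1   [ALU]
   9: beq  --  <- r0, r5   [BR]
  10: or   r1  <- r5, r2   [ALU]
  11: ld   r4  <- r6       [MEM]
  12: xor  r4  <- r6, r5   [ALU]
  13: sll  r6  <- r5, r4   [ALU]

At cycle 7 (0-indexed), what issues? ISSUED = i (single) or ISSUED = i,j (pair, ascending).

ISSUED = 12

c0: i0,i1 xor/bne  pair
c1: i2,i3 and/ld  pair
c2: i4 blt  no-port BR/MUL
c3: i5 mul  no-port MUL/BR
c4: i6,i7 bne/and  pair
c5: i8,i9 xor/beq  pair
c6: i10,i11 or/ld  pair
c7: i12 xor  RAW r4
c8: i13 sll  tail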